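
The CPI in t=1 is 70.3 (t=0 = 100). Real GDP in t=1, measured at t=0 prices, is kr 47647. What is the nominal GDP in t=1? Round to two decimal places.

Nominal = Real × (Index/100) = 47647 × (70.3/100)
        = 47647 × 0.703 = 33495.8410

33495.84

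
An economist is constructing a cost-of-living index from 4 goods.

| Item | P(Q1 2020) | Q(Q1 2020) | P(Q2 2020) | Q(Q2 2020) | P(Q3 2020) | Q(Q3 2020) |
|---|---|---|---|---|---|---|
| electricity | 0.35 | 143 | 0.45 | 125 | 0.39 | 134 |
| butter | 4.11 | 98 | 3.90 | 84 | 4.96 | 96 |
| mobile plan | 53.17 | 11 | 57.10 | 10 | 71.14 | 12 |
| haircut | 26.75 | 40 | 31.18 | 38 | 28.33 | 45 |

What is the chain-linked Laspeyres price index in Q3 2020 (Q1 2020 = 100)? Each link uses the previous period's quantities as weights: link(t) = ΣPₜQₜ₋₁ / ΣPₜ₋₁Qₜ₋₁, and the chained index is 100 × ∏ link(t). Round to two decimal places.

Link Q1 2020→Q2 2020:
ΣP(Q2 2020)Q(Q1 2020) = 0.45×143 + 3.90×98 + 57.10×11 + 31.18×40 = 64.35 + 382.2 + 628.1 + 1247.2 = 2321.85
ΣP(Q1 2020)Q(Q1 2020) = 0.35×143 + 4.11×98 + 53.17×11 + 26.75×40 = 50.05 + 402.78 + 584.87 + 1070 = 2107.7
link = 2321.85/2107.7 = 1.101604
Link Q2 2020→Q3 2020:
ΣP(Q3 2020)Q(Q2 2020) = 0.39×125 + 4.96×84 + 71.14×10 + 28.33×38 = 48.75 + 416.64 + 711.4 + 1076.54 = 2253.33
ΣP(Q2 2020)Q(Q2 2020) = 0.45×125 + 3.90×84 + 57.10×10 + 31.18×38 = 56.25 + 327.6 + 571 + 1184.84 = 2139.69
link = 2253.33/2139.69 = 1.053110
Chained index = 100 × 1.101604 × 1.053110 = 116.0110

116.01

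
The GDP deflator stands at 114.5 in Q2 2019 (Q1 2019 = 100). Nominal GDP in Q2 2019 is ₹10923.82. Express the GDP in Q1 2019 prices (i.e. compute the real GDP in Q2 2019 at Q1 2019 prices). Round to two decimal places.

Real = Nominal ÷ (Index/100) = 10923.82 ÷ (114.5/100)
     = 10923.82 ÷ 1.145 = 9540.4541

9540.45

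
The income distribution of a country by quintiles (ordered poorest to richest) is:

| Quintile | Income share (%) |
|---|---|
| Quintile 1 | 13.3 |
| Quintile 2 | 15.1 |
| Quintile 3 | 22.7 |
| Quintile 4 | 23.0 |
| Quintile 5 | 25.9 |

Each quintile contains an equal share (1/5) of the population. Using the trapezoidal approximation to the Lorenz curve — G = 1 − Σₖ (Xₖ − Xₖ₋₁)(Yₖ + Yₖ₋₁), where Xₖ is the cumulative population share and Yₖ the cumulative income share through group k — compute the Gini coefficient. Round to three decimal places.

Cumulative income shares Yₖ: 0.1330, 0.2840, 0.5110, 0.7410, 1.0000
Σ (Xₖ−Xₖ₋₁)(Yₖ+Yₖ₋₁) = (1/5)(0.1330+0.0000) + (1/5)(0.2840+0.1330) + (1/5)(0.5110+0.2840) + (1/5)(0.7410+0.5110) + (1/5)(1.0000+0.7410)
  = 0.0266 + 0.0834 + 0.1590 + 0.2504 + 0.3482 = 0.8676
G = 1 − 0.8676 = 0.1324

0.132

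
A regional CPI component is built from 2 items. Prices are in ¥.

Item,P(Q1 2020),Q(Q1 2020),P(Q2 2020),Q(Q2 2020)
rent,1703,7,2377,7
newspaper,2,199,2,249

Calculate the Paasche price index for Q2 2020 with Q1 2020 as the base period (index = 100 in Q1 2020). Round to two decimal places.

137.99

Paasche price index uses current-period quantities as weights.
ΣP(Q2 2020)·Q(Q2 2020) = 2377×7 + 2×249 = 16639 + 498 = 17137
ΣP(Q1 2020)·Q(Q2 2020) = 1703×7 + 2×249 = 11921 + 498 = 12419
Index = 17137 / 12419 × 100 = 137.9902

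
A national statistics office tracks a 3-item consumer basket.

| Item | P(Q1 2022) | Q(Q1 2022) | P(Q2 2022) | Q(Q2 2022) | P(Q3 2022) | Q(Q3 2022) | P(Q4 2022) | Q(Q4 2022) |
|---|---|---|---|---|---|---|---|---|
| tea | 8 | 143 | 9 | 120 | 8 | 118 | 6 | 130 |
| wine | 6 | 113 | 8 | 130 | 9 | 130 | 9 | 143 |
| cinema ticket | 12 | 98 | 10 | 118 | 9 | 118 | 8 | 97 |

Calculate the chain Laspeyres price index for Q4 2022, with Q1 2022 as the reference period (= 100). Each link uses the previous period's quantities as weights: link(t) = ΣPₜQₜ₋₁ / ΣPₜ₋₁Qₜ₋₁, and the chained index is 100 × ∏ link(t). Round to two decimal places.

90.91

Link Q1 2022→Q2 2022:
ΣP(Q2 2022)Q(Q1 2022) = 9×143 + 8×113 + 10×98 = 1287 + 904 + 980 = 3171
ΣP(Q1 2022)Q(Q1 2022) = 8×143 + 6×113 + 12×98 = 1144 + 678 + 1176 = 2998
link = 3171/2998 = 1.057705
Link Q2 2022→Q3 2022:
ΣP(Q3 2022)Q(Q2 2022) = 8×120 + 9×130 + 9×118 = 960 + 1170 + 1062 = 3192
ΣP(Q2 2022)Q(Q2 2022) = 9×120 + 8×130 + 10×118 = 1080 + 1040 + 1180 = 3300
link = 3192/3300 = 0.967273
Link Q3 2022→Q4 2022:
ΣP(Q4 2022)Q(Q3 2022) = 6×118 + 9×130 + 8×118 = 708 + 1170 + 944 = 2822
ΣP(Q3 2022)Q(Q3 2022) = 8×118 + 9×130 + 9×118 = 944 + 1170 + 1062 = 3176
link = 2822/3176 = 0.888539
Chained index = 100 × 1.057705 × 0.967273 × 0.888539 = 90.9055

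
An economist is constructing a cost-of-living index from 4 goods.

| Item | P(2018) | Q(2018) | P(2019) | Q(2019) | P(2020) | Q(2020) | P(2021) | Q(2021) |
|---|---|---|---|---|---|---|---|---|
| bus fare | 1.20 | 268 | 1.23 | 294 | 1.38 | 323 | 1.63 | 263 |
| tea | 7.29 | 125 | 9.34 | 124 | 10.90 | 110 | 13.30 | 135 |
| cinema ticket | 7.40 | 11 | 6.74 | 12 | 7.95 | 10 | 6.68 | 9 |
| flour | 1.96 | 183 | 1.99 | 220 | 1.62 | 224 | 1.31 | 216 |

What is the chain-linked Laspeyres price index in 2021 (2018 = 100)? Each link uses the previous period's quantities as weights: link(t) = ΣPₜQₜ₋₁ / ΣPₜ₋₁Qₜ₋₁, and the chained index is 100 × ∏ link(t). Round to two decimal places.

141.15

Link 2018→2019:
ΣP(2019)Q(2018) = 1.23×268 + 9.34×125 + 6.74×11 + 1.99×183 = 329.64 + 1167.5 + 74.14 + 364.17 = 1935.45
ΣP(2018)Q(2018) = 1.20×268 + 7.29×125 + 7.40×11 + 1.96×183 = 321.6 + 911.25 + 81.4 + 358.68 = 1672.93
link = 1935.45/1672.93 = 1.156922
Link 2019→2020:
ΣP(2020)Q(2019) = 1.38×294 + 10.90×124 + 7.95×12 + 1.62×220 = 405.72 + 1351.6 + 95.4 + 356.4 = 2209.12
ΣP(2019)Q(2019) = 1.23×294 + 9.34×124 + 6.74×12 + 1.99×220 = 361.62 + 1158.16 + 80.88 + 437.8 = 2038.46
link = 2209.12/2038.46 = 1.083720
Link 2020→2021:
ΣP(2021)Q(2020) = 1.63×323 + 13.30×110 + 6.68×10 + 1.31×224 = 526.49 + 1463 + 66.8 + 293.44 = 2349.73
ΣP(2020)Q(2020) = 1.38×323 + 10.90×110 + 7.95×10 + 1.62×224 = 445.74 + 1199 + 79.5 + 362.88 = 2087.12
link = 2349.73/2087.12 = 1.125824
Chained index = 100 × 1.156922 × 1.083720 × 1.125824 = 141.1536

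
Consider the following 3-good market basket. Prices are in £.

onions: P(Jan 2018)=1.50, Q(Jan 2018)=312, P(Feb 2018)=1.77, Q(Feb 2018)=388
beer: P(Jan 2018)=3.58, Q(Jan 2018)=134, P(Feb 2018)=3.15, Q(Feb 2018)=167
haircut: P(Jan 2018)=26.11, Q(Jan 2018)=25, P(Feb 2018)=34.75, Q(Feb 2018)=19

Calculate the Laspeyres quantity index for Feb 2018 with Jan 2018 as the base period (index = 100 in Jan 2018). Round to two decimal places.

104.72

Laspeyres quantity index uses base-period prices as weights.
ΣP(Jan 2018)·Q(Feb 2018) = 1.50×388 + 3.58×167 + 26.11×19 = 582 + 597.86 + 496.09 = 1675.95
ΣP(Jan 2018)·Q(Jan 2018) = 1.50×312 + 3.58×134 + 26.11×25 = 468 + 479.72 + 652.75 = 1600.47
Index = 1675.95 / 1600.47 × 100 = 104.7161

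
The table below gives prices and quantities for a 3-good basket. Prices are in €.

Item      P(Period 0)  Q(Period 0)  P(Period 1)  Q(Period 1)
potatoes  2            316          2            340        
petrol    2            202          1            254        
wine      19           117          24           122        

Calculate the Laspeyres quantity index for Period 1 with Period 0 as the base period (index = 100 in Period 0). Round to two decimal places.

107.58

Laspeyres quantity index uses base-period prices as weights.
ΣP(Period 0)·Q(Period 1) = 2×340 + 2×254 + 19×122 = 680 + 508 + 2318 = 3506
ΣP(Period 0)·Q(Period 0) = 2×316 + 2×202 + 19×117 = 632 + 404 + 2223 = 3259
Index = 3506 / 3259 × 100 = 107.5790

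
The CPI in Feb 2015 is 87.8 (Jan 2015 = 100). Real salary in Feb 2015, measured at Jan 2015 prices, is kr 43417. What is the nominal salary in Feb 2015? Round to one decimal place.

Nominal = Real × (Index/100) = 43417 × (87.8/100)
        = 43417 × 0.878 = 38120.1260

38120.1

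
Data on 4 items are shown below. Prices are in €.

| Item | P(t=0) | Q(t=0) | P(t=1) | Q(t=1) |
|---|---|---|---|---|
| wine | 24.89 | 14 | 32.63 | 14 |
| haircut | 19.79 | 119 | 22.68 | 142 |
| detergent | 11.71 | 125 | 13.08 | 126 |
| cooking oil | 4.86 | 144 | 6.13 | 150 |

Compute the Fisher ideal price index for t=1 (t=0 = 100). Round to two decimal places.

116.51

Laspeyres component (base-period weights):
ΣP(t=1)Q(t=0) = 32.63×14 + 22.68×119 + 13.08×125 + 6.13×144 = 456.82 + 2698.92 + 1635 + 882.72 = 5673.46
ΣP(t=0)Q(t=0) = 24.89×14 + 19.79×119 + 11.71×125 + 4.86×144 = 348.46 + 2355.01 + 1463.75 + 699.84 = 4867.06
L = 5673.46 / 4867.06 × 100 = 116.5685
Paasche component (current-period weights):
ΣP(t=1)Q(t=1) = 32.63×14 + 22.68×142 + 13.08×126 + 6.13×150 = 456.82 + 3220.56 + 1648.08 + 919.5 = 6244.96
ΣP(t=0)Q(t=1) = 24.89×14 + 19.79×142 + 11.71×126 + 4.86×150 = 348.46 + 2810.18 + 1475.46 + 729 = 5363.1
P = 6244.96 / 5363.1 × 100 = 116.4431
Fisher = √(L × P) = √(116.5685 × 116.4431) = 116.5058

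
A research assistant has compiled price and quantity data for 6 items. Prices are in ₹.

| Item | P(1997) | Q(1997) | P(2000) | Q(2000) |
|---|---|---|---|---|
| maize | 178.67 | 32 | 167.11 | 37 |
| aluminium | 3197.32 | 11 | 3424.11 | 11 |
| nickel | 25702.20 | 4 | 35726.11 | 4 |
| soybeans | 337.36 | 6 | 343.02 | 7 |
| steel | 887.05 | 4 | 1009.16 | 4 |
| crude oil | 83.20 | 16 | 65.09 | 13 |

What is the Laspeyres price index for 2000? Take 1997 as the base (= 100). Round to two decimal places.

Laspeyres price index uses base-period quantities as weights.
ΣP(2000)·Q(1997) = 167.11×32 + 3424.11×11 + 35726.11×4 + 343.02×6 + 1009.16×4 + 65.09×16 = 5347.52 + 37665.21 + 142904.44 + 2058.12 + 4036.64 + 1041.44 = 193053.37
ΣP(1997)·Q(1997) = 178.67×32 + 3197.32×11 + 25702.20×4 + 337.36×6 + 887.05×4 + 83.20×16 = 5717.44 + 35170.52 + 102808.8 + 2024.16 + 3548.2 + 1331.2 = 150600.32
Index = 193053.37 / 150600.32 × 100 = 128.1892

128.19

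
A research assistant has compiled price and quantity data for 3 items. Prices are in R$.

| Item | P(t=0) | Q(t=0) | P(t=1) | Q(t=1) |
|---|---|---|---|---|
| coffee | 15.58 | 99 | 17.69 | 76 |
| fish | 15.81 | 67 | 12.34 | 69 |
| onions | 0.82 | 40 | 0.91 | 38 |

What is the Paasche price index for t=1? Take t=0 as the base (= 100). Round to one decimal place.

Paasche price index uses current-period quantities as weights.
ΣP(t=1)·Q(t=1) = 17.69×76 + 12.34×69 + 0.91×38 = 1344.44 + 851.46 + 34.58 = 2230.48
ΣP(t=0)·Q(t=1) = 15.58×76 + 15.81×69 + 0.82×38 = 1184.08 + 1090.89 + 31.16 = 2306.13
Index = 2230.48 / 2306.13 × 100 = 96.7196

96.7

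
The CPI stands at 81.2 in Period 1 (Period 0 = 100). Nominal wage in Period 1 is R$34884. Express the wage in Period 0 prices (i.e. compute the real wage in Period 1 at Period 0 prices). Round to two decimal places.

Real = Nominal ÷ (Index/100) = 34884 ÷ (81.2/100)
     = 34884 ÷ 0.812 = 42960.5911

42960.59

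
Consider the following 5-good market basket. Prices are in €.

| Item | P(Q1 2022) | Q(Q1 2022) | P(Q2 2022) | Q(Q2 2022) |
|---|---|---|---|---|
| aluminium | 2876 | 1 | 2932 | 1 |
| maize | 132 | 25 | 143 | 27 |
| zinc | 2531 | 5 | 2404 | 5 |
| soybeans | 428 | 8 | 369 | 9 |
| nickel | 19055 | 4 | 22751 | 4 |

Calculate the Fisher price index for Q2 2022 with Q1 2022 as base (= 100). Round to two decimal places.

114.16

Laspeyres component (base-period weights):
ΣP(Q2 2022)Q(Q1 2022) = 2932×1 + 143×25 + 2404×5 + 369×8 + 22751×4 = 2932 + 3575 + 12020 + 2952 + 91004 = 112483
ΣP(Q1 2022)Q(Q1 2022) = 2876×1 + 132×25 + 2531×5 + 428×8 + 19055×4 = 2876 + 3300 + 12655 + 3424 + 76220 = 98475
L = 112483 / 98475 × 100 = 114.2249
Paasche component (current-period weights):
ΣP(Q2 2022)Q(Q2 2022) = 2932×1 + 143×27 + 2404×5 + 369×9 + 22751×4 = 2932 + 3861 + 12020 + 3321 + 91004 = 113138
ΣP(Q1 2022)Q(Q2 2022) = 2876×1 + 132×27 + 2531×5 + 428×9 + 19055×4 = 2876 + 3564 + 12655 + 3852 + 76220 = 99167
P = 113138 / 99167 × 100 = 114.0884
Fisher = √(L × P) = √(114.2249 × 114.0884) = 114.1566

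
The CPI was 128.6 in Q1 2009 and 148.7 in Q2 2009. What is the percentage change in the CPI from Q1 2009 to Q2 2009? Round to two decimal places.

15.63%

Change = (148.7 − 128.6) / 128.6 × 100
       = 20.1 / 128.6 × 100 = 15.6299%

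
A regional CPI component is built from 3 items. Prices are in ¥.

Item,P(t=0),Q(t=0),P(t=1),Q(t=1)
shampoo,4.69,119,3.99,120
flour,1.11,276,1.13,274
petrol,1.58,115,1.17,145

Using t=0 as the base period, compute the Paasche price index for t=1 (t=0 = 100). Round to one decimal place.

Paasche price index uses current-period quantities as weights.
ΣP(t=1)·Q(t=1) = 3.99×120 + 1.13×274 + 1.17×145 = 478.8 + 309.62 + 169.65 = 958.07
ΣP(t=0)·Q(t=1) = 4.69×120 + 1.11×274 + 1.58×145 = 562.8 + 304.14 + 229.1 = 1096.04
Index = 958.07 / 1096.04 × 100 = 87.4120

87.4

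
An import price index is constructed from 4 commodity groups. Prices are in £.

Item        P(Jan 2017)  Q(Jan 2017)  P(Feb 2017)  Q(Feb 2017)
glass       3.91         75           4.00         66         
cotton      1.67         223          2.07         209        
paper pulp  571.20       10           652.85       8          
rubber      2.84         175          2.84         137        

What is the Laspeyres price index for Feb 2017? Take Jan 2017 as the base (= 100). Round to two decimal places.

113.27

Laspeyres price index uses base-period quantities as weights.
ΣP(Feb 2017)·Q(Jan 2017) = 4.00×75 + 2.07×223 + 652.85×10 + 2.84×175 = 300 + 461.61 + 6528.5 + 497 = 7787.11
ΣP(Jan 2017)·Q(Jan 2017) = 3.91×75 + 1.67×223 + 571.20×10 + 2.84×175 = 293.25 + 372.41 + 5712 + 497 = 6874.66
Index = 7787.11 / 6874.66 × 100 = 113.2727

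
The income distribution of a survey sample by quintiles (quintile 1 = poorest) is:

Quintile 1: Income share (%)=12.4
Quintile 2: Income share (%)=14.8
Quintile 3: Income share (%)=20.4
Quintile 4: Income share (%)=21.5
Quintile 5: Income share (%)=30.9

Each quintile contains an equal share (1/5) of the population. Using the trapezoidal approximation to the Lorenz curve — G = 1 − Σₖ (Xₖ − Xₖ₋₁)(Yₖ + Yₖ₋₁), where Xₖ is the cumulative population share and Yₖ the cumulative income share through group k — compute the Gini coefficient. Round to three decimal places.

0.175

Cumulative income shares Yₖ: 0.1240, 0.2720, 0.4760, 0.6910, 1.0000
Σ (Xₖ−Xₖ₋₁)(Yₖ+Yₖ₋₁) = (1/5)(0.1240+0.0000) + (1/5)(0.2720+0.1240) + (1/5)(0.4760+0.2720) + (1/5)(0.6910+0.4760) + (1/5)(1.0000+0.6910)
  = 0.0248 + 0.0792 + 0.1496 + 0.2334 + 0.3382 = 0.8252
G = 1 − 0.8252 = 0.1748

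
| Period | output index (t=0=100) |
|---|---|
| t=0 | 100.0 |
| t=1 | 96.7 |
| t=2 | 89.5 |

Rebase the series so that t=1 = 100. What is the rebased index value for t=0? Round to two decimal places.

Rebased(t=0) = 100.0 / 96.7 × 100 = 103.4126

103.41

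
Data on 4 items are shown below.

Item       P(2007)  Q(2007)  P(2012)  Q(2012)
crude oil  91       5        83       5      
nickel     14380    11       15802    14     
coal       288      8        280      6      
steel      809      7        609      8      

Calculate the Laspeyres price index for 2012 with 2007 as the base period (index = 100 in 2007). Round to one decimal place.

Laspeyres price index uses base-period quantities as weights.
ΣP(2012)·Q(2007) = 83×5 + 15802×11 + 280×8 + 609×7 = 415 + 173822 + 2240 + 4263 = 180740
ΣP(2007)·Q(2007) = 91×5 + 14380×11 + 288×8 + 809×7 = 455 + 158180 + 2304 + 5663 = 166602
Index = 180740 / 166602 × 100 = 108.4861

108.5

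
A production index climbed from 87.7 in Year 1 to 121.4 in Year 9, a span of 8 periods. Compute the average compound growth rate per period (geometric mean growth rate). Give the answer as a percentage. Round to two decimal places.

Growth factor = (121.4/87.7)^(1/8) = (1.384265)^(1/8) = 1.041483
Growth rate = 1.041483 − 1 = 0.041483 = 4.1483%

4.15%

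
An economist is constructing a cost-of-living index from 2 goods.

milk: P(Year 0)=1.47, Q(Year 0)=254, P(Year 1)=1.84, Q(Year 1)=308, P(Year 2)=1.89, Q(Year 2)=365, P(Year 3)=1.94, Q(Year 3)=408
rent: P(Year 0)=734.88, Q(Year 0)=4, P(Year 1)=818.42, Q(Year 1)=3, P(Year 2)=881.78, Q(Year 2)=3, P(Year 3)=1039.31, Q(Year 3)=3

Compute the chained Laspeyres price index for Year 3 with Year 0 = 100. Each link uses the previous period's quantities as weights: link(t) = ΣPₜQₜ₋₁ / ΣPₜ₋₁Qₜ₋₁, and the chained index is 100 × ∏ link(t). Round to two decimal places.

138.35

Link Year 0→Year 1:
ΣP(Year 1)Q(Year 0) = 1.84×254 + 818.42×4 = 467.36 + 3273.68 = 3741.04
ΣP(Year 0)Q(Year 0) = 1.47×254 + 734.88×4 = 373.38 + 2939.52 = 3312.9
link = 3741.04/3312.9 = 1.129234
Link Year 1→Year 2:
ΣP(Year 2)Q(Year 1) = 1.89×308 + 881.78×3 = 582.12 + 2645.34 = 3227.46
ΣP(Year 1)Q(Year 1) = 1.84×308 + 818.42×3 = 566.72 + 2455.26 = 3021.98
link = 3227.46/3021.98 = 1.067995
Link Year 2→Year 3:
ΣP(Year 3)Q(Year 2) = 1.94×365 + 1039.31×3 = 708.1 + 3117.93 = 3826.03
ΣP(Year 2)Q(Year 2) = 1.89×365 + 881.78×3 = 689.85 + 2645.34 = 3335.19
link = 3826.03/3335.19 = 1.147170
Chained index = 100 × 1.129234 × 1.067995 × 1.147170 = 138.3506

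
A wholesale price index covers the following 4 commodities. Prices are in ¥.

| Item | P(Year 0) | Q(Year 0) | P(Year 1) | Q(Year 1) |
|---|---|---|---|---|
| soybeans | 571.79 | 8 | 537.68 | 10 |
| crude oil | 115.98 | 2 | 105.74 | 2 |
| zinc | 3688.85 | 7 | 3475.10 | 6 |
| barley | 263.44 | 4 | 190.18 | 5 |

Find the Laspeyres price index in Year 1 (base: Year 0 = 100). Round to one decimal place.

Laspeyres price index uses base-period quantities as weights.
ΣP(Year 1)·Q(Year 0) = 537.68×8 + 105.74×2 + 3475.10×7 + 190.18×4 = 4301.44 + 211.48 + 24325.7 + 760.72 = 29599.34
ΣP(Year 0)·Q(Year 0) = 571.79×8 + 115.98×2 + 3688.85×7 + 263.44×4 = 4574.32 + 231.96 + 25821.95 + 1053.76 = 31681.99
Index = 29599.34 / 31681.99 × 100 = 93.4264

93.4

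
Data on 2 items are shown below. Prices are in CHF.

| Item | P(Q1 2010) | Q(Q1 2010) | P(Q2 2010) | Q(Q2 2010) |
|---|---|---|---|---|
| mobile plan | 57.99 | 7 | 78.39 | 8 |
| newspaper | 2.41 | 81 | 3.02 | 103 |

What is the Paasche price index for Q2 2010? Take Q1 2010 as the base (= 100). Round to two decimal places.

Paasche price index uses current-period quantities as weights.
ΣP(Q2 2010)·Q(Q2 2010) = 78.39×8 + 3.02×103 = 627.12 + 311.06 = 938.18
ΣP(Q1 2010)·Q(Q2 2010) = 57.99×8 + 2.41×103 = 463.92 + 248.23 = 712.15
Index = 938.18 / 712.15 × 100 = 131.7391

131.74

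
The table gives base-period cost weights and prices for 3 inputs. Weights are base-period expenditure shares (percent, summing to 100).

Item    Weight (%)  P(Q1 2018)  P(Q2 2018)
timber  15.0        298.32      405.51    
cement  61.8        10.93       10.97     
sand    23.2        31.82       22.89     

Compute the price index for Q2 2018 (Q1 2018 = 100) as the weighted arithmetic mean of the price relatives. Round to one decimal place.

timber: 15.0 × (405.51/298.32) = 15.0 × 1.359312 = 20.3897
cement: 61.8 × (10.97/10.93) = 61.8 × 1.003660 = 62.0262
sand: 23.2 × (22.89/31.82) = 23.2 × 0.719359 = 16.6891
Index = Σ wᵢ·(p₁ᵢ/p₀ᵢ) = 20.3897 + 62.0262 + 16.6891 = 99.1050

99.1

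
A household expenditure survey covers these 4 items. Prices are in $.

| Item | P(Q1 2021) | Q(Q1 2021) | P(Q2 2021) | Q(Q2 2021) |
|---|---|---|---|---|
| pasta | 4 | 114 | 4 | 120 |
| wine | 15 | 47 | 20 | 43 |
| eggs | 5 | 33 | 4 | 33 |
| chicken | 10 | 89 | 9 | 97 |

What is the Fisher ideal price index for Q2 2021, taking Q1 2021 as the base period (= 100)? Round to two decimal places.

Laspeyres component (base-period weights):
ΣP(Q2 2021)Q(Q1 2021) = 4×114 + 20×47 + 4×33 + 9×89 = 456 + 940 + 132 + 801 = 2329
ΣP(Q1 2021)Q(Q1 2021) = 4×114 + 15×47 + 5×33 + 10×89 = 456 + 705 + 165 + 890 = 2216
L = 2329 / 2216 × 100 = 105.0993
Paasche component (current-period weights):
ΣP(Q2 2021)Q(Q2 2021) = 4×120 + 20×43 + 4×33 + 9×97 = 480 + 860 + 132 + 873 = 2345
ΣP(Q1 2021)Q(Q2 2021) = 4×120 + 15×43 + 5×33 + 10×97 = 480 + 645 + 165 + 970 = 2260
P = 2345 / 2260 × 100 = 103.7611
Fisher = √(L × P) = √(105.0993 × 103.7611) = 104.4280

104.43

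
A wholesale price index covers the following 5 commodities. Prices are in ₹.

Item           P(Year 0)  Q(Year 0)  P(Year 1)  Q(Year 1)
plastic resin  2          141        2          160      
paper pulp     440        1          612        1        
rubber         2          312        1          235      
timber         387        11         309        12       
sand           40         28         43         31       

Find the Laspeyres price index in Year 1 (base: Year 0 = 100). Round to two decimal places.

86.40

Laspeyres price index uses base-period quantities as weights.
ΣP(Year 1)·Q(Year 0) = 2×141 + 612×1 + 1×312 + 309×11 + 43×28 = 282 + 612 + 312 + 3399 + 1204 = 5809
ΣP(Year 0)·Q(Year 0) = 2×141 + 440×1 + 2×312 + 387×11 + 40×28 = 282 + 440 + 624 + 4257 + 1120 = 6723
Index = 5809 / 6723 × 100 = 86.4049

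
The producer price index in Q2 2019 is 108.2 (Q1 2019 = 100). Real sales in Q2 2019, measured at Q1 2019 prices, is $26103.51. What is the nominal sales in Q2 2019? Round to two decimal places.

Nominal = Real × (Index/100) = 26103.51 × (108.2/100)
        = 26103.51 × 1.082 = 28243.9978

28244.00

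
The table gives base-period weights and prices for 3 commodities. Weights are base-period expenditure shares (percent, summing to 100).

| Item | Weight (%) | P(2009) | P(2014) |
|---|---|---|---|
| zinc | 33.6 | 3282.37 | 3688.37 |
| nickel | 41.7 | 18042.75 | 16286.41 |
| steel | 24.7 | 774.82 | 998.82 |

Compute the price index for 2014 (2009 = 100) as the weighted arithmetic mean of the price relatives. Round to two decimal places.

zinc: 33.6 × (3688.37/3282.37) = 33.6 × 1.123691 = 37.7560
nickel: 41.7 × (16286.41/18042.75) = 41.7 × 0.902657 = 37.6408
steel: 24.7 × (998.82/774.82) = 24.7 × 1.289099 = 31.8408
Index = Σ wᵢ·(p₁ᵢ/p₀ᵢ) = 37.7560 + 37.6408 + 31.8408 = 107.2376

107.24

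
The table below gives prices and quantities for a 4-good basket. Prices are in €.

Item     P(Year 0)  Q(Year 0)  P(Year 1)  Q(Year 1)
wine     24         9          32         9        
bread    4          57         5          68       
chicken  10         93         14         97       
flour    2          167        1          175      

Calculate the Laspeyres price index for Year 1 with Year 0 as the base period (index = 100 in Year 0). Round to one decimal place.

119.6

Laspeyres price index uses base-period quantities as weights.
ΣP(Year 1)·Q(Year 0) = 32×9 + 5×57 + 14×93 + 1×167 = 288 + 285 + 1302 + 167 = 2042
ΣP(Year 0)·Q(Year 0) = 24×9 + 4×57 + 10×93 + 2×167 = 216 + 228 + 930 + 334 = 1708
Index = 2042 / 1708 × 100 = 119.5550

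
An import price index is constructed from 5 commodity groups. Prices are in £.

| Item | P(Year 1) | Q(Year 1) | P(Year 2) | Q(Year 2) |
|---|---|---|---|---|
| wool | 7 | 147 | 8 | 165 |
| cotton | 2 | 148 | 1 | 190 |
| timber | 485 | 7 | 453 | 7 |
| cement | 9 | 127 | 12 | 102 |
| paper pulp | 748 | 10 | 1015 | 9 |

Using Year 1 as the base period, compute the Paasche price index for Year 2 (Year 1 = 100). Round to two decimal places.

Paasche price index uses current-period quantities as weights.
ΣP(Year 2)·Q(Year 2) = 8×165 + 1×190 + 453×7 + 12×102 + 1015×9 = 1320 + 190 + 3171 + 1224 + 9135 = 15040
ΣP(Year 1)·Q(Year 2) = 7×165 + 2×190 + 485×7 + 9×102 + 748×9 = 1155 + 380 + 3395 + 918 + 6732 = 12580
Index = 15040 / 12580 × 100 = 119.5548

119.55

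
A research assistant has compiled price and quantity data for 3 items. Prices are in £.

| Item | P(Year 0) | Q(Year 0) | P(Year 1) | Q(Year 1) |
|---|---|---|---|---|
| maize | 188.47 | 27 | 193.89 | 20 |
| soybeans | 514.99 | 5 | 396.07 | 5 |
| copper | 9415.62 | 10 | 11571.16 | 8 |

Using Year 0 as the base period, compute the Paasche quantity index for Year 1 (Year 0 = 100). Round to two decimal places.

80.07

Paasche quantity index uses current-period prices as weights.
ΣP(Year 1)·Q(Year 1) = 193.89×20 + 396.07×5 + 11571.16×8 = 3877.8 + 1980.35 + 92569.28 = 98427.43
ΣP(Year 1)·Q(Year 0) = 193.89×27 + 396.07×5 + 11571.16×10 = 5235.03 + 1980.35 + 115711.6 = 122926.98
Index = 98427.43 / 122926.98 × 100 = 80.0698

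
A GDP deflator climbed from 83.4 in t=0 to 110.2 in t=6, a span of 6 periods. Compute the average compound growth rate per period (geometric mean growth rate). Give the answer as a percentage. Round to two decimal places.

Growth factor = (110.2/83.4)^(1/6) = (1.321343)^(1/6) = 1.047537
Growth rate = 1.047537 − 1 = 0.047537 = 4.7537%

4.75%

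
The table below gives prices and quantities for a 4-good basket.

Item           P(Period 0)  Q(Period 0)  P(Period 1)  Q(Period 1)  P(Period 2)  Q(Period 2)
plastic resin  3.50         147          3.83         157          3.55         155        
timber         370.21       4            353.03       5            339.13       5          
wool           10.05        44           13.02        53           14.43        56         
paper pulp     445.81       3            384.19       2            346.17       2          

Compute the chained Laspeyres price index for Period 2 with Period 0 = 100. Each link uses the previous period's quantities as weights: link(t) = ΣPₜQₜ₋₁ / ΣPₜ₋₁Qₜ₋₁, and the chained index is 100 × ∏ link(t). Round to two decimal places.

Link Period 0→Period 1:
ΣP(Period 1)Q(Period 0) = 3.83×147 + 353.03×4 + 13.02×44 + 384.19×3 = 563.01 + 1412.12 + 572.88 + 1152.57 = 3700.58
ΣP(Period 0)Q(Period 0) = 3.50×147 + 370.21×4 + 10.05×44 + 445.81×3 = 514.5 + 1480.84 + 442.2 + 1337.43 = 3774.97
link = 3700.58/3774.97 = 0.980294
Link Period 1→Period 2:
ΣP(Period 2)Q(Period 1) = 3.55×157 + 339.13×5 + 14.43×53 + 346.17×2 = 557.35 + 1695.65 + 764.79 + 692.34 = 3710.13
ΣP(Period 1)Q(Period 1) = 3.83×157 + 353.03×5 + 13.02×53 + 384.19×2 = 601.31 + 1765.15 + 690.06 + 768.38 = 3824.9
link = 3710.13/3824.9 = 0.969994
Chained index = 100 × 0.980294 × 0.969994 = 95.0879

95.09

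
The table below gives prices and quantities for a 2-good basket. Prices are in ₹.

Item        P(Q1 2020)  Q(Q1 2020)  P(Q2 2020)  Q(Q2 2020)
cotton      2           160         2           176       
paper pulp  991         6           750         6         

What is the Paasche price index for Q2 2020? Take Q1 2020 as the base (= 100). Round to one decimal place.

77.0

Paasche price index uses current-period quantities as weights.
ΣP(Q2 2020)·Q(Q2 2020) = 2×176 + 750×6 = 352 + 4500 = 4852
ΣP(Q1 2020)·Q(Q2 2020) = 2×176 + 991×6 = 352 + 5946 = 6298
Index = 4852 / 6298 × 100 = 77.0403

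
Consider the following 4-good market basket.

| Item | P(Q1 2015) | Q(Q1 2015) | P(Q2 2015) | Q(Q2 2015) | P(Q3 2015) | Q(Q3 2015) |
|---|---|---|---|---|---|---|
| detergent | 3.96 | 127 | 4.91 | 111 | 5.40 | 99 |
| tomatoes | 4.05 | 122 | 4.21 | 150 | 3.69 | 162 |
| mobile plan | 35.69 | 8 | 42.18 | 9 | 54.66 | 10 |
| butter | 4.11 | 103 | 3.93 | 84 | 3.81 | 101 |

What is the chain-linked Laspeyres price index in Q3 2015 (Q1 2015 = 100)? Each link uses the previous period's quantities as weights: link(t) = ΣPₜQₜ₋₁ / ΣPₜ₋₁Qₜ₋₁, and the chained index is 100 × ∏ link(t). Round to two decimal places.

114.77

Link Q1 2015→Q2 2015:
ΣP(Q2 2015)Q(Q1 2015) = 4.91×127 + 4.21×122 + 42.18×8 + 3.93×103 = 623.57 + 513.62 + 337.44 + 404.79 = 1879.42
ΣP(Q1 2015)Q(Q1 2015) = 3.96×127 + 4.05×122 + 35.69×8 + 4.11×103 = 502.92 + 494.1 + 285.52 + 423.33 = 1705.87
link = 1879.42/1705.87 = 1.101737
Link Q2 2015→Q3 2015:
ΣP(Q3 2015)Q(Q2 2015) = 5.40×111 + 3.69×150 + 54.66×9 + 3.81×84 = 599.4 + 553.5 + 491.94 + 320.04 = 1964.88
ΣP(Q2 2015)Q(Q2 2015) = 4.91×111 + 4.21×150 + 42.18×9 + 3.93×84 = 545.01 + 631.5 + 379.62 + 330.12 = 1886.25
link = 1964.88/1886.25 = 1.041686
Chained index = 100 × 1.101737 × 1.041686 = 114.7664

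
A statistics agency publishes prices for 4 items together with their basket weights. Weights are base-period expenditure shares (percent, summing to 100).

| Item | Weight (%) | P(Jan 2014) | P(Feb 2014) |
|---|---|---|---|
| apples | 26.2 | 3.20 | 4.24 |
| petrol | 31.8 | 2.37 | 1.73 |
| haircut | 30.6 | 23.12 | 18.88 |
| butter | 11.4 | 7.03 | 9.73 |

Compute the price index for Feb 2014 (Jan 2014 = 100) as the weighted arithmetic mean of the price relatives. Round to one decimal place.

apples: 26.2 × (4.24/3.20) = 26.2 × 1.325000 = 34.7150
petrol: 31.8 × (1.73/2.37) = 31.8 × 0.729958 = 23.2127
haircut: 30.6 × (18.88/23.12) = 30.6 × 0.816609 = 24.9882
butter: 11.4 × (9.73/7.03) = 11.4 × 1.384068 = 15.7784
Index = Σ wᵢ·(p₁ᵢ/p₀ᵢ) = 34.7150 + 23.2127 + 24.9882 + 15.7784 = 98.6943

98.7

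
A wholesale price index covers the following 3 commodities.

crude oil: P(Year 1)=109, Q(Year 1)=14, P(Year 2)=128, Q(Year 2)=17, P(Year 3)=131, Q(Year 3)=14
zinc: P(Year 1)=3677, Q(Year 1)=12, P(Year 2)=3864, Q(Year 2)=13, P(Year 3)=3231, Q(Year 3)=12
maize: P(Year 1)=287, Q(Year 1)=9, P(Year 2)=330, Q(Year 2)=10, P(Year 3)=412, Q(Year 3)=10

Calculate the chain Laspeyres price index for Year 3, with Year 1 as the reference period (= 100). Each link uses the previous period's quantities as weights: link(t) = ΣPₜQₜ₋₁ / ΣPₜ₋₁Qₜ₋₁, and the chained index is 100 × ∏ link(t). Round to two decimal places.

Link Year 1→Year 2:
ΣP(Year 2)Q(Year 1) = 128×14 + 3864×12 + 330×9 = 1792 + 46368 + 2970 = 51130
ΣP(Year 1)Q(Year 1) = 109×14 + 3677×12 + 287×9 = 1526 + 44124 + 2583 = 48233
link = 51130/48233 = 1.060063
Link Year 2→Year 3:
ΣP(Year 3)Q(Year 2) = 131×17 + 3231×13 + 412×10 = 2227 + 42003 + 4120 = 48350
ΣP(Year 2)Q(Year 2) = 128×17 + 3864×13 + 330×10 = 2176 + 50232 + 3300 = 55708
link = 48350/55708 = 0.867918
Chained index = 100 × 1.060063 × 0.867918 = 92.0048

92.00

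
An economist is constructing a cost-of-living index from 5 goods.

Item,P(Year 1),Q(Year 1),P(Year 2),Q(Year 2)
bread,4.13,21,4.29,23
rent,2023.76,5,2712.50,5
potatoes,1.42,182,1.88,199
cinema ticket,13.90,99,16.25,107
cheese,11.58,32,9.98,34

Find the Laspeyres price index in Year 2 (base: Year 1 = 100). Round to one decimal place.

130.4

Laspeyres price index uses base-period quantities as weights.
ΣP(Year 2)·Q(Year 1) = 4.29×21 + 2712.50×5 + 1.88×182 + 16.25×99 + 9.98×32 = 90.09 + 13562.5 + 342.16 + 1608.75 + 319.36 = 15922.86
ΣP(Year 1)·Q(Year 1) = 4.13×21 + 2023.76×5 + 1.42×182 + 13.90×99 + 11.58×32 = 86.73 + 10118.8 + 258.44 + 1376.1 + 370.56 = 12210.63
Index = 15922.86 / 12210.63 × 100 = 130.4016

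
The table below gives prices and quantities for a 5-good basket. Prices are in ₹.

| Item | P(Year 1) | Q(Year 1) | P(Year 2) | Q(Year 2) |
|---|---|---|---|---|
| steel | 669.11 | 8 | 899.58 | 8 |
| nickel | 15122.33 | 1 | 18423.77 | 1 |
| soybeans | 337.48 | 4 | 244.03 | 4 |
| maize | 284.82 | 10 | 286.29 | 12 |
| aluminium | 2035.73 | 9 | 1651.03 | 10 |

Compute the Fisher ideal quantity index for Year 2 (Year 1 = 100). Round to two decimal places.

105.54

Laspeyres component (base-period weights):
ΣP(Year 1)Q(Year 2) = 669.11×8 + 15122.33×1 + 337.48×4 + 284.82×12 + 2035.73×10 = 5352.88 + 15122.33 + 1349.92 + 3417.84 + 20357.3 = 45600.27
ΣP(Year 1)Q(Year 1) = 669.11×8 + 15122.33×1 + 337.48×4 + 284.82×10 + 2035.73×9 = 5352.88 + 15122.33 + 1349.92 + 2848.2 + 18321.57 = 42994.9
L = 45600.27 / 42994.9 × 100 = 106.0597
Paasche component (current-period weights):
ΣP(Year 2)Q(Year 2) = 899.58×8 + 18423.77×1 + 244.03×4 + 286.29×12 + 1651.03×10 = 7196.64 + 18423.77 + 976.12 + 3435.48 + 16510.3 = 46542.31
ΣP(Year 2)Q(Year 1) = 899.58×8 + 18423.77×1 + 244.03×4 + 286.29×10 + 1651.03×9 = 7196.64 + 18423.77 + 976.12 + 2862.9 + 14859.27 = 44318.7
P = 46542.31 / 44318.7 × 100 = 105.0173
Fisher = √(L × P) = √(106.0597 × 105.0173) = 105.5372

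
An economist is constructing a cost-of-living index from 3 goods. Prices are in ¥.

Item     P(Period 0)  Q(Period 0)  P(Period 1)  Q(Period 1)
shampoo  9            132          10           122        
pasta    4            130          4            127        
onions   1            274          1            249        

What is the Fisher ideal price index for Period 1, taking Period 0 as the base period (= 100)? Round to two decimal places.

Laspeyres component (base-period weights):
ΣP(Period 1)Q(Period 0) = 10×132 + 4×130 + 1×274 = 1320 + 520 + 274 = 2114
ΣP(Period 0)Q(Period 0) = 9×132 + 4×130 + 1×274 = 1188 + 520 + 274 = 1982
L = 2114 / 1982 × 100 = 106.6599
Paasche component (current-period weights):
ΣP(Period 1)Q(Period 1) = 10×122 + 4×127 + 1×249 = 1220 + 508 + 249 = 1977
ΣP(Period 0)Q(Period 1) = 9×122 + 4×127 + 1×249 = 1098 + 508 + 249 = 1855
P = 1977 / 1855 × 100 = 106.5768
Fisher = √(L × P) = √(106.6599 × 106.5768) = 106.6184

106.62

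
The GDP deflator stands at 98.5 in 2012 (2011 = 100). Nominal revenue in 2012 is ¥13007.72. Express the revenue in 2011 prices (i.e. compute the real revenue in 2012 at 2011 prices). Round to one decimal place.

13205.8

Real = Nominal ÷ (Index/100) = 13007.72 ÷ (98.5/100)
     = 13007.72 ÷ 0.985 = 13205.8071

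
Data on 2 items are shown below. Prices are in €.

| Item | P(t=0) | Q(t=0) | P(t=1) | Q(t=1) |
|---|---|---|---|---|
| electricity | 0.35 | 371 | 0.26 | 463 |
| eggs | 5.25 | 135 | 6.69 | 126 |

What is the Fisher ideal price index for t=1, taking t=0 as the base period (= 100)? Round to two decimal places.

118.08

Laspeyres component (base-period weights):
ΣP(t=1)Q(t=0) = 0.26×371 + 6.69×135 = 96.46 + 903.15 = 999.61
ΣP(t=0)Q(t=0) = 0.35×371 + 5.25×135 = 129.85 + 708.75 = 838.6
L = 999.61 / 838.6 × 100 = 119.1999
Paasche component (current-period weights):
ΣP(t=1)Q(t=1) = 0.26×463 + 6.69×126 = 120.38 + 842.94 = 963.32
ΣP(t=0)Q(t=1) = 0.35×463 + 5.25×126 = 162.05 + 661.5 = 823.55
P = 963.32 / 823.55 × 100 = 116.9716
Fisher = √(L × P) = √(119.1999 × 116.9716) = 118.0805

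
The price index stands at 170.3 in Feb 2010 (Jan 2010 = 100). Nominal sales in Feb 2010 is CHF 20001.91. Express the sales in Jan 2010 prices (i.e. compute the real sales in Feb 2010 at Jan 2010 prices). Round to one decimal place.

11745.1

Real = Nominal ÷ (Index/100) = 20001.91 ÷ (170.3/100)
     = 20001.91 ÷ 1.703 = 11745.1028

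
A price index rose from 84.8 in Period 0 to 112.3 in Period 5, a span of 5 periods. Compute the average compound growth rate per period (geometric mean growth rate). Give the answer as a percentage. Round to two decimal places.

5.78%

Growth factor = (112.3/84.8)^(1/5) = (1.324292)^(1/5) = 1.057783
Growth rate = 1.057783 − 1 = 0.057783 = 5.7783%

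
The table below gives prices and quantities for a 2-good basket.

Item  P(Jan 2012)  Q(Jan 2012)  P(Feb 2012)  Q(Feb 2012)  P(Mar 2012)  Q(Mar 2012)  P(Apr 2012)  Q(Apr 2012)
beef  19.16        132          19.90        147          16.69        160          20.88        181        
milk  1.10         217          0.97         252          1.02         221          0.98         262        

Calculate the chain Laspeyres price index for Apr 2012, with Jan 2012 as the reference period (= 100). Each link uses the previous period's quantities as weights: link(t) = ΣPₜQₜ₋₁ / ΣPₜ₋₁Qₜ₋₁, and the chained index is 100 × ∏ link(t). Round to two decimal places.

107.68

Link Jan 2012→Feb 2012:
ΣP(Feb 2012)Q(Jan 2012) = 19.90×132 + 0.97×217 = 2626.8 + 210.49 = 2837.29
ΣP(Jan 2012)Q(Jan 2012) = 19.16×132 + 1.10×217 = 2529.12 + 238.7 = 2767.82
link = 2837.29/2767.82 = 1.025099
Link Feb 2012→Mar 2012:
ΣP(Mar 2012)Q(Feb 2012) = 16.69×147 + 1.02×252 = 2453.43 + 257.04 = 2710.47
ΣP(Feb 2012)Q(Feb 2012) = 19.90×147 + 0.97×252 = 2925.3 + 244.44 = 3169.74
link = 2710.47/3169.74 = 0.855108
Link Mar 2012→Apr 2012:
ΣP(Apr 2012)Q(Mar 2012) = 20.88×160 + 0.98×221 = 3340.8 + 216.58 = 3557.38
ΣP(Mar 2012)Q(Mar 2012) = 16.69×160 + 1.02×221 = 2670.4 + 225.42 = 2895.82
link = 3557.38/2895.82 = 1.228453
Chained index = 100 × 1.025099 × 0.855108 × 1.228453 = 107.6826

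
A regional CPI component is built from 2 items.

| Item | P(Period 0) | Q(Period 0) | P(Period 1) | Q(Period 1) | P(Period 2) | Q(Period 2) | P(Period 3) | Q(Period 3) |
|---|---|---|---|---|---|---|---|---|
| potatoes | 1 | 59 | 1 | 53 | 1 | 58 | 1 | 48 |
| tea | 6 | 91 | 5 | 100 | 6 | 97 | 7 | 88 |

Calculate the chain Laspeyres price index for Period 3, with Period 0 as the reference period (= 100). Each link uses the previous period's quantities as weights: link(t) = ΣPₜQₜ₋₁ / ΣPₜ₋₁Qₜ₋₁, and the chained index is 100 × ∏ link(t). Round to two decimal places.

Link Period 0→Period 1:
ΣP(Period 1)Q(Period 0) = 1×59 + 5×91 = 59 + 455 = 514
ΣP(Period 0)Q(Period 0) = 1×59 + 6×91 = 59 + 546 = 605
link = 514/605 = 0.849587
Link Period 1→Period 2:
ΣP(Period 2)Q(Period 1) = 1×53 + 6×100 = 53 + 600 = 653
ΣP(Period 1)Q(Period 1) = 1×53 + 5×100 = 53 + 500 = 553
link = 653/553 = 1.180832
Link Period 2→Period 3:
ΣP(Period 3)Q(Period 2) = 1×58 + 7×97 = 58 + 679 = 737
ΣP(Period 2)Q(Period 2) = 1×58 + 6×97 = 58 + 582 = 640
link = 737/640 = 1.151563
Chained index = 100 × 0.849587 × 1.180832 × 1.151563 = 115.5270

115.53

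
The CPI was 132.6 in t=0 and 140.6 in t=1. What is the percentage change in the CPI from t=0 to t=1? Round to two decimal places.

6.03%

Change = (140.6 − 132.6) / 132.6 × 100
       = 8.0 / 132.6 × 100 = 6.0332%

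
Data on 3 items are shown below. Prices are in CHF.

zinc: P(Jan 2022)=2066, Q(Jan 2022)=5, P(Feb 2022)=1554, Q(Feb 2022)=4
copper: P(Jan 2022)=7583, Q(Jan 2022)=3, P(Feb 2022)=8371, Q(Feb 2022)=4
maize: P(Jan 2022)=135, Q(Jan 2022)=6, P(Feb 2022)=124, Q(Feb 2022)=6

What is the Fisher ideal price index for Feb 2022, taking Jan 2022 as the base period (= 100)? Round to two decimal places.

100.92

Laspeyres component (base-period weights):
ΣP(Feb 2022)Q(Jan 2022) = 1554×5 + 8371×3 + 124×6 = 7770 + 25113 + 744 = 33627
ΣP(Jan 2022)Q(Jan 2022) = 2066×5 + 7583×3 + 135×6 = 10330 + 22749 + 810 = 33889
L = 33627 / 33889 × 100 = 99.2269
Paasche component (current-period weights):
ΣP(Feb 2022)Q(Feb 2022) = 1554×4 + 8371×4 + 124×6 = 6216 + 33484 + 744 = 40444
ΣP(Jan 2022)Q(Feb 2022) = 2066×4 + 7583×4 + 135×6 = 8264 + 30332 + 810 = 39406
P = 40444 / 39406 × 100 = 102.6341
Fisher = √(L × P) = √(99.2269 × 102.6341) = 100.9161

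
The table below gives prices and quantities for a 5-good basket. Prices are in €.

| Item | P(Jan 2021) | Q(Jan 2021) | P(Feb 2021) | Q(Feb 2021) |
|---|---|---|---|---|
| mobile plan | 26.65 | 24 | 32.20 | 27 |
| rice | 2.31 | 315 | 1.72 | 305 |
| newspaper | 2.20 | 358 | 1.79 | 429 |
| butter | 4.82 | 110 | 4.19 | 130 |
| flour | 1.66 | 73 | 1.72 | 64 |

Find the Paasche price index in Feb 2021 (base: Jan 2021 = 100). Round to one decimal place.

Paasche price index uses current-period quantities as weights.
ΣP(Feb 2021)·Q(Feb 2021) = 32.20×27 + 1.72×305 + 1.79×429 + 4.19×130 + 1.72×64 = 869.4 + 524.6 + 767.91 + 544.7 + 110.08 = 2816.69
ΣP(Jan 2021)·Q(Feb 2021) = 26.65×27 + 2.31×305 + 2.20×429 + 4.82×130 + 1.66×64 = 719.55 + 704.55 + 943.8 + 626.6 + 106.24 = 3100.74
Index = 2816.69 / 3100.74 × 100 = 90.8393

90.8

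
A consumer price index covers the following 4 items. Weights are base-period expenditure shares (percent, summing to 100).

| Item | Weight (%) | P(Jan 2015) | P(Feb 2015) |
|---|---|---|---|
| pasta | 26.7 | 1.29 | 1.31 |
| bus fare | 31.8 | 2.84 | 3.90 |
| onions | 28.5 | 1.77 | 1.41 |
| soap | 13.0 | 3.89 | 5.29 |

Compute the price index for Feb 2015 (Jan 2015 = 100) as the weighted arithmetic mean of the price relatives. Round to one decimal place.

111.2

pasta: 26.7 × (1.31/1.29) = 26.7 × 1.015504 = 27.1140
bus fare: 31.8 × (3.90/2.84) = 31.8 × 1.373239 = 43.6690
onions: 28.5 × (1.41/1.77) = 28.5 × 0.796610 = 22.7034
soap: 13.0 × (5.29/3.89) = 13.0 × 1.359897 = 17.6787
Index = Σ wᵢ·(p₁ᵢ/p₀ᵢ) = 27.1140 + 43.6690 + 22.7034 + 17.6787 = 111.1650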